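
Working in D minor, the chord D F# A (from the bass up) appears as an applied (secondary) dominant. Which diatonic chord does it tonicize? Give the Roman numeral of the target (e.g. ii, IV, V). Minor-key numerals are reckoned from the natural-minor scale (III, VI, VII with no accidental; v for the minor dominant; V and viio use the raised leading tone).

iv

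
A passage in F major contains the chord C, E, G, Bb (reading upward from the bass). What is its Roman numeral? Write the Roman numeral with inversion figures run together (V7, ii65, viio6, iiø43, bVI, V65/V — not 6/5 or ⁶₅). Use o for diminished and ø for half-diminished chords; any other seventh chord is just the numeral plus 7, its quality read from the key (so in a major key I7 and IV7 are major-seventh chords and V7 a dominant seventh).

The pitches C-E-G-Bb form a dominant seventh chord rooted on C.
In F major, C is the dominant; the diatonic dominant seventh chord there is V7.

V7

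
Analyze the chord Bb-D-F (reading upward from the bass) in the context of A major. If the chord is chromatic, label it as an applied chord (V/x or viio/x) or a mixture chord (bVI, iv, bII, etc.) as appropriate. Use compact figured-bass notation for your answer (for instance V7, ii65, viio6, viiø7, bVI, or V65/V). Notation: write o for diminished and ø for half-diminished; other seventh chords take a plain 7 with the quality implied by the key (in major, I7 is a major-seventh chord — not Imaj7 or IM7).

bII

Stacked in thirds the chord is Bb-D-F: a major triad on Bb.
Bb is the lowered second degree of A major (diatonic 2 would be B). This is the Neapolitan chord — a major triad on the lowered second degree.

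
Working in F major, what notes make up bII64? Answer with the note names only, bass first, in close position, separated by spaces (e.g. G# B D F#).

Db Gb Bb

bII64 is the Neapolitan chord — a major triad on the lowered second degree. In F major that root is Gb.
So the chord is Gb-Bb-Db, a major triad.
The figured bass 64 indicates second inversion, placing the fifth (Db) in the bass: Db-Gb-Bb.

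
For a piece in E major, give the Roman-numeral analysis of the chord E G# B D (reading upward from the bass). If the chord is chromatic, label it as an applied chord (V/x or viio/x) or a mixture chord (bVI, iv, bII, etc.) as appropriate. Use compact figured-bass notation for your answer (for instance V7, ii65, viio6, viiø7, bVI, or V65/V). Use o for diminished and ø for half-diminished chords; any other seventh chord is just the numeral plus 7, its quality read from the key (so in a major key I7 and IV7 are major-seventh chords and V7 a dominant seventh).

V7/IV

The pitches E-G#-B-D form a dominant seventh chord rooted on E.
E is not a diatonic chord root with this quality in E major, but it lies a perfect fifth above A (IV), so the chord functions as an applied dominant of IV.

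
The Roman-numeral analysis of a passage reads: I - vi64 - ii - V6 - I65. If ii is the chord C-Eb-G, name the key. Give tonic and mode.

The anchor chord is a minor triad on C, labeled ii.
If C is scale degree 2 and the mode makes that degree carry a minor triad, the tonic is Bb and the mode is major.

Bb major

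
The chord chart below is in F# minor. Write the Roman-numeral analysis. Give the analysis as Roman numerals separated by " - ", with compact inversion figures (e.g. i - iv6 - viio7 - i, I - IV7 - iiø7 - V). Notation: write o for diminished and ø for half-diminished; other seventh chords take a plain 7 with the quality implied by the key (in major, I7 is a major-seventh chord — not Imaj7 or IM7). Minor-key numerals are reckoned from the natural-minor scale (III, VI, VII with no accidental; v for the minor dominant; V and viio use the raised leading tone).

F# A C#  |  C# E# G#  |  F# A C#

i - V - i

F#-A-C# has root F#, degree 1 in F# minor, so i.
C#-E#-G#: root C# is the dominant; major triad there is V.
F#-A-C#: minor triad on F# = scale degree 1 → i.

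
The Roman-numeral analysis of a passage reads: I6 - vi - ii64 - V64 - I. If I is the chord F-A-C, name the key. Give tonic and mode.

I is given as F-A-C — a major triad with root F.
If F is scale degree 1 and the mode makes that degree carry a major triad, the tonic is F and the mode is major.

F major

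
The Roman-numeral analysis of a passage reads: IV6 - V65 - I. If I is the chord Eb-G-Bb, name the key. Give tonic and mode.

The chord Eb is a major triad rooted on Eb; its label is I.
If Eb is scale degree 1 and the mode makes that degree carry a major triad, the tonic is Eb and the mode is major.

Eb major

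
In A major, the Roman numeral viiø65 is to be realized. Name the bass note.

viiø in A major has root G#; the chord is G#-B-D-F#.
The figure 65 means first inversion — the third is in the bass.

B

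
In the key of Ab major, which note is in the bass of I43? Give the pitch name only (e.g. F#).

I in Ab major has root Ab; the chord is Ab-C-Eb-G.
The figure 43 means second inversion — the fifth is in the bass.

Eb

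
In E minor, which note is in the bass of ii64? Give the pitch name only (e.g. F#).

ii in E minor has root F#; the chord is F#-A-C#.
The figure 64 means second inversion — the fifth is in the bass.

C#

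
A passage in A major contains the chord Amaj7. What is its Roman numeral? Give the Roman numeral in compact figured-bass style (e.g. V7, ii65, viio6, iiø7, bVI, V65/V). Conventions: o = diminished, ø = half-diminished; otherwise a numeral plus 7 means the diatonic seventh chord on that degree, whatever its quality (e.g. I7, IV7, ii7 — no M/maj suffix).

I7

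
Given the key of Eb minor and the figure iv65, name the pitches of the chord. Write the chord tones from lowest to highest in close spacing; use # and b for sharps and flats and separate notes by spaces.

In Eb minor, the subdominant is Ab, and the diatonic chord built there is a minor seventh chord.
Stacking thirds from Ab gives Ab-Cb-Eb-Gb.
With the 65 figure the chord is in first inversion; from the bass Cb upward in close position it reads Cb-Eb-Gb-Ab.

Cb Eb Gb Ab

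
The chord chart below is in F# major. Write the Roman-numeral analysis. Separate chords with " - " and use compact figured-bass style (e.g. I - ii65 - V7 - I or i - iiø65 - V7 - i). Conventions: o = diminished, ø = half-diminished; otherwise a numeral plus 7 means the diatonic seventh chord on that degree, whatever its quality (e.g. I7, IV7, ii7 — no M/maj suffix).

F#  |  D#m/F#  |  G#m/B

I - vi6 - ii6

F#: root F# is the tonic; major triad there is I.
D#m/F# has root D#, degree 6 in F# major, so vi6.
G#m/B: root G# is the supertonic; minor triad there is ii6.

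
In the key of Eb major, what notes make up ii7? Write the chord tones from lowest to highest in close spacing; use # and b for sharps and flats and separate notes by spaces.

F Ab C Eb

The numeral's case and figure indicate a minor seventh chord. In Eb major its root, the supertonic, is F.
That chord is spelled F-Ab-C-Eb.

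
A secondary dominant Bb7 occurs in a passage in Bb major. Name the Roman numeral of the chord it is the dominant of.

The chord is a dominant seventh chord on Bb.
A dominant resolves down a perfect fifth: Bb → Eb. In Bb major, Eb is scale degree 4, i.e. IV.

IV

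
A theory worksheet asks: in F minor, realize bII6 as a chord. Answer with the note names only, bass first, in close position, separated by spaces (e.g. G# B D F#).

Bb Db Gb

Scale degree 2 in F minor is G; lowering it a half step gives Gb. bII6 is the Neapolitan sixth — a major triad on the lowered second degree, here in its customary first inversion.
So the chord is Gb-Bb-Db.
With the 6 figure the chord is in first inversion; from the bass Bb upward in close position it reads Bb-Db-Gb.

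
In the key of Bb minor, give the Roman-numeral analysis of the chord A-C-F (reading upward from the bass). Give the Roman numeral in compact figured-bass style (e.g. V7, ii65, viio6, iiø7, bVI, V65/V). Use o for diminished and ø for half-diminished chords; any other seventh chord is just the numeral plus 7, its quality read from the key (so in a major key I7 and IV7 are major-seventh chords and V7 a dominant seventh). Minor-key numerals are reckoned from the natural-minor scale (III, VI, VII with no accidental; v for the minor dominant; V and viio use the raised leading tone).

V6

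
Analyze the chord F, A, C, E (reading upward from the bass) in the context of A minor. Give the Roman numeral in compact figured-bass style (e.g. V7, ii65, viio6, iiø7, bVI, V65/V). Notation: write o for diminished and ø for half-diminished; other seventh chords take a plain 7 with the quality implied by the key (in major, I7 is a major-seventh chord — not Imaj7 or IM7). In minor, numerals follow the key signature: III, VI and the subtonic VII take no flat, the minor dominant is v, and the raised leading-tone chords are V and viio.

Stacked in thirds the chord is F-A-C-E: a major seventh chord on F.
F is scale degree 6 in A minor, and a major seventh chord on that degree is written VI7.

VI7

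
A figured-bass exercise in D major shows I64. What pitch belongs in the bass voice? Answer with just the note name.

I in D major has root D; the chord is D-F#-A.
The figure 64 means second inversion — the fifth is in the bass.

A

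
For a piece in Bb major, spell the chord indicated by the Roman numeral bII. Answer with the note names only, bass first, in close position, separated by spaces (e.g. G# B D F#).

Cb Eb Gb

bII is the Neapolitan chord — a major triad on the lowered second degree. In Bb major that root is Cb.
So the chord is Cb-Eb-Gb, a major triad.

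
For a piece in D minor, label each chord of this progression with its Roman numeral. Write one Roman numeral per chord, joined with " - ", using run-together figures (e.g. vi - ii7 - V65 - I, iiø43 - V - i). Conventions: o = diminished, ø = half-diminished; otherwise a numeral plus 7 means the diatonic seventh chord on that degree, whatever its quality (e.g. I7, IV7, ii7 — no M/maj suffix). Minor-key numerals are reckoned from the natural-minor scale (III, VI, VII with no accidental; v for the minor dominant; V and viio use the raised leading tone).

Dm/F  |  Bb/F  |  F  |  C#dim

i6 - VI64 - III - viio

Dm/F: root D is the tonic; minor triad there is i6.
Bb/F: root Bb is the submediant; major triad there is VI64.
F has root F, degree 3 in D minor, so III.
C#dim has root C#, degree 7 in D minor, so viio.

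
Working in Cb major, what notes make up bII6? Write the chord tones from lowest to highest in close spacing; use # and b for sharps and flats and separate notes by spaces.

Fb Abb Dbb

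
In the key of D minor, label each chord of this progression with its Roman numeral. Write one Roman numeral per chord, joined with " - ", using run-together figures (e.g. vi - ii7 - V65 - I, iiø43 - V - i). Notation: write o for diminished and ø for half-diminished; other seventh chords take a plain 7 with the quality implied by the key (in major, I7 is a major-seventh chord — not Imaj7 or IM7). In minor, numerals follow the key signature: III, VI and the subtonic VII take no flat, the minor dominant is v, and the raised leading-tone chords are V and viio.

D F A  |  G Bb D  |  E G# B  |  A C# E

D-F-A has root D, degree 1 in D minor, so i.
G-Bb-D: minor triad on G = scale degree 4 → iv.
E-G#-B: a major triad on E, the applied dominant of V → V/V.
A-C#-E: root A is the dominant; major triad there is V.

i - iv - V/V - V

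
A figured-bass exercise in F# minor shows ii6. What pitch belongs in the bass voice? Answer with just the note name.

ii in F# minor has root G#; the chord is G#-B-D#.
The figure 6 means first inversion — the third is in the bass.

B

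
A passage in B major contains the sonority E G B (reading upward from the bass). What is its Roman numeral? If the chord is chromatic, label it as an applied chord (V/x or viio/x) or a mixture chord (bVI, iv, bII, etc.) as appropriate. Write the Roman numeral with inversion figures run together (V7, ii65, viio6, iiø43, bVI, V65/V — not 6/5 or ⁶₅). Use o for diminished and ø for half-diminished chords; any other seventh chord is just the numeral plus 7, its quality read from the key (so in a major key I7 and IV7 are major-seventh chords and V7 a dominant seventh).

iv

Stacked in thirds the chord is E-G-B: a minor triad on E.
E is the fourth degree of B major. This is the minor subdominant, borrowed from the parallel minor.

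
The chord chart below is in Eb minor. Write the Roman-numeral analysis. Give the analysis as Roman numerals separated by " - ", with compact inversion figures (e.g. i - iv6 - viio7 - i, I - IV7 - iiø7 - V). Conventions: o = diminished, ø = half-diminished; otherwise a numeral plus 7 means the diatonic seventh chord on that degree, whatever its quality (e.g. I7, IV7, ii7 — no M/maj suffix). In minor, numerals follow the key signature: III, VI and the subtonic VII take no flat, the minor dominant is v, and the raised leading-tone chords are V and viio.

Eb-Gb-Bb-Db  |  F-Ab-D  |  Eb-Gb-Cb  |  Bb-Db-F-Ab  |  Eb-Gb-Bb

i7 - viio6 - VI6 - v7 - i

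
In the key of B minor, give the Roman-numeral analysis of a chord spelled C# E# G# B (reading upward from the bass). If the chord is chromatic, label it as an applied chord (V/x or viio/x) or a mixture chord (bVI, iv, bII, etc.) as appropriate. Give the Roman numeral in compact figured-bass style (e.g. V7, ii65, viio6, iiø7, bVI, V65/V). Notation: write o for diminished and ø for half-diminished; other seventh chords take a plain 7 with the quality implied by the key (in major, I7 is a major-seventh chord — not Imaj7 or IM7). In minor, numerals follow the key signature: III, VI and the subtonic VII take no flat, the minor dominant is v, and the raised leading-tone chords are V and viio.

Stacked in thirds the chord is C#-E#-G#-B: a dominant seventh chord on C#.
C# is not a diatonic chord root with this quality in B minor, but it lies a perfect fifth above F# (V), so the chord functions as an applied dominant of V.

V7/V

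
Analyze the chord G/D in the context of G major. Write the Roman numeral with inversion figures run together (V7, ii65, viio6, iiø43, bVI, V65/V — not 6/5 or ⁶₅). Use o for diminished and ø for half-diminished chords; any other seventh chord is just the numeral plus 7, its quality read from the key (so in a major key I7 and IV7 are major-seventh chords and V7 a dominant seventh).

The pitches G-B-D form a major triad rooted on G.
G is scale degree 1 in G major, and a major triad on that degree is written I.
With D in the bass the chord is in second inversion, so the figured bass is 64.

I64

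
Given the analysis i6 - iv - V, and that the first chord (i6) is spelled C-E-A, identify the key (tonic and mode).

A minor

The anchor chord is a minor triad on A, labeled i6.
If A is scale degree 1 and the mode makes that degree carry a minor triad, the tonic is A and the mode is minor.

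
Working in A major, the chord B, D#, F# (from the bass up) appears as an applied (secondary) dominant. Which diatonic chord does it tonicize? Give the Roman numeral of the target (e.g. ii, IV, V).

The chord is a major triad on B.
A dominant resolves down a perfect fifth: B → E. In A major, E is scale degree 5, i.e. V.

V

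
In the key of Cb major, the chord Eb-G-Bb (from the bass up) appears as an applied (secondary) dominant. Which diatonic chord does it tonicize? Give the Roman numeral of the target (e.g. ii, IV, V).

vi

The chord is a major triad on Eb.
A dominant resolves down a perfect fifth: Eb → Ab. In Cb major, Ab is scale degree 6, i.e. vi.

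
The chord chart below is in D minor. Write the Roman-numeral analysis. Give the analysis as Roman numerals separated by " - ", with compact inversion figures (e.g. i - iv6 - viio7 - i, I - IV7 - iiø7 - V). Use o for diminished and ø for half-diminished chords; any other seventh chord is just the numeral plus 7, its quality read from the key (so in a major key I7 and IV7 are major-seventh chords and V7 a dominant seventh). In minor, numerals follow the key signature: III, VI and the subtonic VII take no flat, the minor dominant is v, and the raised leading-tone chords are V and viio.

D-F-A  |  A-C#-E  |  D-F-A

i - V - i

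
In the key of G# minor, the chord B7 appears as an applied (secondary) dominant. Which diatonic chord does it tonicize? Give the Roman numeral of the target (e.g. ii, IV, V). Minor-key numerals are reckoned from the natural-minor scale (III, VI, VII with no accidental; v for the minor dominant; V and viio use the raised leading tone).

The chord is a dominant seventh chord on B.
A dominant resolves down a perfect fifth: B → E. In G# minor, E is scale degree 6, i.e. VI.

VI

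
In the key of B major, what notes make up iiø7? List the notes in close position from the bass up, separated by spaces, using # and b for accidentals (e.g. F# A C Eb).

C# E G B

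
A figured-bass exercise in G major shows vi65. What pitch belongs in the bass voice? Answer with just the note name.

G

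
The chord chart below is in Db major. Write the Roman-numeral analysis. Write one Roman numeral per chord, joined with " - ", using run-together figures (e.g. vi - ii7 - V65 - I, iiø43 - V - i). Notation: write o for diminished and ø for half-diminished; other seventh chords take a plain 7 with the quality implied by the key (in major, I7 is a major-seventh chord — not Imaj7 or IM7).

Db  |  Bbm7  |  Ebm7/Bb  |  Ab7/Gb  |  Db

Db: root Db is the tonic; major triad there is I.
Bbm7: root Bb is the submediant; minor seventh chord there is vi7.
Ebm7/Bb: minor seventh chord on Eb = scale degree 2 → ii43.
Ab7/Gb has root Ab, degree 5 in Db major, so V42.
Db: major triad on Db = scale degree 1 → I.

I - vi7 - ii43 - V42 - I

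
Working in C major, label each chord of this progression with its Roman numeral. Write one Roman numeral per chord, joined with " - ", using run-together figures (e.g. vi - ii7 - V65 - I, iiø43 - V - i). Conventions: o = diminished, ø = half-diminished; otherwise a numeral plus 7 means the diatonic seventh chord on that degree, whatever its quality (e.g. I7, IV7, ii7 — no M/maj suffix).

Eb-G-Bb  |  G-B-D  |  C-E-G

bIII - V - I

Eb-G-Bb: Eb with this quality isn't in the key; it's bIII, borrowed from the parallel minor.
G-B-D: root G is the dominant; major triad there is V.
C-E-G: major triad on C = scale degree 1 → I.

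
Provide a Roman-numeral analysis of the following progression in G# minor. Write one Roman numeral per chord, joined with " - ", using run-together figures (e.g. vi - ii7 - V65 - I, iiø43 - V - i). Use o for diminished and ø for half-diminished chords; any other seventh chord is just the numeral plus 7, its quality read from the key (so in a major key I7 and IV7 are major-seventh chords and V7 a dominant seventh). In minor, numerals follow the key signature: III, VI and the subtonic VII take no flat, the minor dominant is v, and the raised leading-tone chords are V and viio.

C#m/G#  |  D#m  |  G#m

C#m/G#: minor triad on C# = scale degree 4 → iv64.
D#m: minor triad on D# = scale degree 5 → v.
G#m: root G# is the tonic; minor triad there is i.

iv64 - v - i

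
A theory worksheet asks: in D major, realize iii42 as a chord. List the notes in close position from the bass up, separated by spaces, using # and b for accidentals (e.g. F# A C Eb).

E F# A C#

The numeral's case and figure indicate a minor seventh chord. In D major its root, the mediant, is F#.
That chord is spelled F#-A-C#-E.
With the 42 figure the chord is in third inversion; from the bass E upward in close position it reads E-F#-A-C#.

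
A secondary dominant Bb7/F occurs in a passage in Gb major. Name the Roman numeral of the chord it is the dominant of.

vi

The chord is a dominant seventh chord on Bb.
A dominant resolves down a perfect fifth: Bb → Eb. In Gb major, Eb is scale degree 6, i.e. vi.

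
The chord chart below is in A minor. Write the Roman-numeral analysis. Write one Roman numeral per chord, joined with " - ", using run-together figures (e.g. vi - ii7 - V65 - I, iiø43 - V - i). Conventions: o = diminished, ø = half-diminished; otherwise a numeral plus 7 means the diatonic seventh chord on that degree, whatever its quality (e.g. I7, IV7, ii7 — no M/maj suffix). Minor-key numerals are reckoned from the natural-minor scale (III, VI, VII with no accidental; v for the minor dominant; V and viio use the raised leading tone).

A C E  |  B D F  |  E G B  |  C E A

A-C-E: root A is the tonic; minor triad there is i.
B-D-F has root B, degree 2 in A minor, so iio.
E-G-B: minor triad on E = scale degree 5 → v.
C-E-A: root A is the tonic; minor triad there is i6.

i - iio - v - i6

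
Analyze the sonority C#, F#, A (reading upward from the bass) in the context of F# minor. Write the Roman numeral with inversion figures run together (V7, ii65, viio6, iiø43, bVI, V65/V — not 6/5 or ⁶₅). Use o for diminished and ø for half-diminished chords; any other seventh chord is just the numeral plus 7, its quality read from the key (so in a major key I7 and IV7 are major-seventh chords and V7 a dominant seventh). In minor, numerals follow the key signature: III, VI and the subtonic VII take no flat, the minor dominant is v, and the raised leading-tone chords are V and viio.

i64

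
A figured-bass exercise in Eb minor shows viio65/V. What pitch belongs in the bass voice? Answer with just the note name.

C

The applied chord viio65/V is rooted on A: A-C-Eb-Gb.
The figure 65 means first inversion — the third is in the bass.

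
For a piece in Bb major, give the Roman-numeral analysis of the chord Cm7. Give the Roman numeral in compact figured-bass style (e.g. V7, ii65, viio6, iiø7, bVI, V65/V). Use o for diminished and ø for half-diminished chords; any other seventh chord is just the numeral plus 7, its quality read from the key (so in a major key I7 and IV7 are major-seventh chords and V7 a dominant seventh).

ii7

The pitches C-Eb-G-Bb form a minor seventh chord rooted on C.
In Bb major, C is the supertonic; the diatonic minor seventh chord there is ii7.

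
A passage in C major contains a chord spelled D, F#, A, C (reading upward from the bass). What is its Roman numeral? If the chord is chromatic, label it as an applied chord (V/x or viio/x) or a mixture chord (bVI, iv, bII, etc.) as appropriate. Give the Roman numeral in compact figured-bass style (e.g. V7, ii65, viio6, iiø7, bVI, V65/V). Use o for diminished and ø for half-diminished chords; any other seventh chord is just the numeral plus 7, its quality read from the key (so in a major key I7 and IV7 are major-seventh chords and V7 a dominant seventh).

The pitches D-F#-A-C form a dominant seventh chord rooted on D.
D is not a diatonic chord root with this quality in C major, but it lies a perfect fifth above G (V), so the chord functions as an applied dominant of V.

V7/V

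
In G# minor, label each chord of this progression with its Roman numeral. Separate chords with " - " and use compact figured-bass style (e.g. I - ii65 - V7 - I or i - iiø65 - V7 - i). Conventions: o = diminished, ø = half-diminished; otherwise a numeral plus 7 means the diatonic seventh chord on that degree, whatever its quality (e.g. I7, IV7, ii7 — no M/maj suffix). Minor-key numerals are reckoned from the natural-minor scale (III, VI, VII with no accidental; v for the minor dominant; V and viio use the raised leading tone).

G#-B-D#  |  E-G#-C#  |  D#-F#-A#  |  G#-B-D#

G#-B-D#: root G# is the tonic; minor triad there is i.
E-G#-C#: minor triad on C# = scale degree 4 → iv6.
D#-F#-A#: root D# is the dominant; minor triad there is v.
G#-B-D#: minor triad on G# = scale degree 1 → i.

i - iv6 - v - i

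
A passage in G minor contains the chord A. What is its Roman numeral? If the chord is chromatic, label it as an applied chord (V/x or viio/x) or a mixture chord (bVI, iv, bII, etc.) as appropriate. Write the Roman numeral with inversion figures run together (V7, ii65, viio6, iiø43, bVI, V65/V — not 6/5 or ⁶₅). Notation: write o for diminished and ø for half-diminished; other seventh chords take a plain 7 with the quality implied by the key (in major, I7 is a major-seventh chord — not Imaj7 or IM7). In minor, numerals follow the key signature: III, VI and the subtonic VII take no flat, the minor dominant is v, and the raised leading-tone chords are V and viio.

Stacked in thirds the chord is A-C#-E: a major triad on A.
A is not a diatonic chord root with this quality in G minor, but it lies a perfect fifth above D (V), so the chord functions as an applied dominant of V.

V/V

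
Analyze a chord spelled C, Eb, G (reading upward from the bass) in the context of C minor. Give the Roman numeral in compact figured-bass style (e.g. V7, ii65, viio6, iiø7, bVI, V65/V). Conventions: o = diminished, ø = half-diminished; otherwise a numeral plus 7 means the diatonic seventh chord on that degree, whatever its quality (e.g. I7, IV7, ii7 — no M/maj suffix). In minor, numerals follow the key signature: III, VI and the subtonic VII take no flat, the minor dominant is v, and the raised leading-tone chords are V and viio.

The pitches C-Eb-G form a minor triad rooted on C.
C is scale degree 1 in C minor, and a minor triad on that degree is written i.

i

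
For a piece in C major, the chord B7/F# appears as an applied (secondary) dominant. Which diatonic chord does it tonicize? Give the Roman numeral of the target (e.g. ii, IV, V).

iii

The chord is a dominant seventh chord on B.
A dominant resolves down a perfect fifth: B → E. In C major, E is scale degree 3, i.e. iii.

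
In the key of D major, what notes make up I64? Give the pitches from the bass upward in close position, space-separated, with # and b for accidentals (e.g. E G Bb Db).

In D major, the tonic is D, and the diatonic chord built there is a major triad.
That chord is spelled D-F#-A.
The figured bass 64 indicates second inversion, placing the fifth (A) in the bass: A-D-F#.

A D F#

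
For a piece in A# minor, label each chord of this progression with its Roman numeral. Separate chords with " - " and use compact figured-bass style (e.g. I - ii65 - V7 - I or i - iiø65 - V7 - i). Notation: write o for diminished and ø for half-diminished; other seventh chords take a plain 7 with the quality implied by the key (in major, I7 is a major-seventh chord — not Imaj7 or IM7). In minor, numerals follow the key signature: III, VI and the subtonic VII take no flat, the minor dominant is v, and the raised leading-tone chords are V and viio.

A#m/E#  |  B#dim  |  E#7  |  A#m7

i64 - iio - V7 - i7

A#m/E# has root A#, degree 1 in A# minor, so i64.
B#dim: root B# is the supertonic; diminished triad there is iio.
E#7: dominant seventh chord on E# = scale degree 5 → V7.
A#m7: root A# is the tonic; minor seventh chord there is i7.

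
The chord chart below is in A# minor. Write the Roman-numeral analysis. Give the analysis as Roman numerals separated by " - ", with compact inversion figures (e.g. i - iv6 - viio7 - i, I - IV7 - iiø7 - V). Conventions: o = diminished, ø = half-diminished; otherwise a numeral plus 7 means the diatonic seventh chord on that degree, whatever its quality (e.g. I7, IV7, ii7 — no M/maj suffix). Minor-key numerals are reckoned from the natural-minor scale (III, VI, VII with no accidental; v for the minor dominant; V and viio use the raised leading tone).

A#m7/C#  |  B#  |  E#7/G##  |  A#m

i65 - V/V - V65 - i

A#m7/C#: minor seventh chord on A# = scale degree 1 → i65.
B#: chromatic; B# is V of V, so V/V.
E#7/G##: dominant seventh chord on E# = scale degree 5 → V65.
A#m: minor triad on A# = scale degree 1 → i.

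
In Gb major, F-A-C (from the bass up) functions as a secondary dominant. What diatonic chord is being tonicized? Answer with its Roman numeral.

iii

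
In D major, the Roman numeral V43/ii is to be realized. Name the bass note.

The applied chord V43/ii is rooted on B: B-D#-F#-A.
The figure 43 means second inversion — the fifth is in the bass.

F#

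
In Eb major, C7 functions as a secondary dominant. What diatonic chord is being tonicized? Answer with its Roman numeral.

ii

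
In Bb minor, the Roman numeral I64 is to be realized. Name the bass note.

F

I in Bb minor has root Bb; the chord is Bb-D-F.
The figure 64 means second inversion — the fifth is in the bass.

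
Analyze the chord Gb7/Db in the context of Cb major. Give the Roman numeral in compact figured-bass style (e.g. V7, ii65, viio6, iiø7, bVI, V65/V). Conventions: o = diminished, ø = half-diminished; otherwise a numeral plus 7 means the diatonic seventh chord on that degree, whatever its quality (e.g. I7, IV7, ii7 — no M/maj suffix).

V43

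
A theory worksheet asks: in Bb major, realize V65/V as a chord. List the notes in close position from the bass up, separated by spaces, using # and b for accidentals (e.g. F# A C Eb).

E G Bb C

The slash means an applied dominant: we want the dominant of V. In Bb major, V is F major, and its dominant is built on C.
Building a dominant seventh chord on C gives C-E-G-Bb.
The figured bass 65 indicates first inversion, placing the third (E) in the bass: E-G-Bb-C.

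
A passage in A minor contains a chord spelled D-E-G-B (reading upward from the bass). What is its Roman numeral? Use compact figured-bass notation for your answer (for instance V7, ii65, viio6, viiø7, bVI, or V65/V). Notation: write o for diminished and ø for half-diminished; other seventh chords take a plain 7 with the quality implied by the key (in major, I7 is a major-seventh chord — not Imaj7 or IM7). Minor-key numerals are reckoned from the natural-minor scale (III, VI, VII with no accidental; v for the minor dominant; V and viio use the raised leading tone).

v42

Stacked in thirds the chord is E-G-B-D: a minor seventh chord on E.
E is scale degree 5 in A minor, and a minor seventh chord on that degree is written v7.
With D in the bass the chord is in third inversion, so the figured bass is 42.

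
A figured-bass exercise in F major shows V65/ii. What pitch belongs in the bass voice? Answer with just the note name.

The applied chord V65/ii is rooted on D: D-F#-A-C.
The figure 65 means first inversion — the third is in the bass.

F#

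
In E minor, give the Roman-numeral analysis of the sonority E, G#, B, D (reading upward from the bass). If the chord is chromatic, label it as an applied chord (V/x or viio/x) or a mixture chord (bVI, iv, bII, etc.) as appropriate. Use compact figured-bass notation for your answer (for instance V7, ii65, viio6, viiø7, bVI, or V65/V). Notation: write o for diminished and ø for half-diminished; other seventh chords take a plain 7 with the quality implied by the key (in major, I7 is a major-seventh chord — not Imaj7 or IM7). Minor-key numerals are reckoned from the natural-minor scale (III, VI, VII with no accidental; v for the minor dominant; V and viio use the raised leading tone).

V7/iv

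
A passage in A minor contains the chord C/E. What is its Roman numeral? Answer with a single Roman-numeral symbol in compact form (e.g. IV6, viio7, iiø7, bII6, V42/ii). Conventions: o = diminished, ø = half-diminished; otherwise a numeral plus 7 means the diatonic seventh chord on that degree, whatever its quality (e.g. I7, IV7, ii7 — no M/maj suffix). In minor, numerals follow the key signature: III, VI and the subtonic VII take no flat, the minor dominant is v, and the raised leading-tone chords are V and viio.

III6

The pitches C-E-G form a major triad rooted on C.
C is scale degree 3 in A minor, and a major triad on that degree is written III.
With E in the bass the chord is in first inversion, so the figured bass is 6.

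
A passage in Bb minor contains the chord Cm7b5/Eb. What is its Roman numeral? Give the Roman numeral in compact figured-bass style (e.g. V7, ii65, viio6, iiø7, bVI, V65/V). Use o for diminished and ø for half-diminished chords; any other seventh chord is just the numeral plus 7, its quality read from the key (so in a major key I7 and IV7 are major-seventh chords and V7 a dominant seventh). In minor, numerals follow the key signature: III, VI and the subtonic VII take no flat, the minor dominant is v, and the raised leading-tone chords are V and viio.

iiø65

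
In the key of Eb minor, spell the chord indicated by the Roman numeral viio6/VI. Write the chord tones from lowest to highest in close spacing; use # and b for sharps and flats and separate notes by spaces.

Db Fb Bb

The slash marks an applied leading-tone chord: viio of VI. In Eb minor, VI is Cb, so the leading tone to it is Bb, a half step below.
Building a diminished triad on Bb gives Bb-Db-Fb.
With the 6 figure the chord is in first inversion; from the bass Db upward in close position it reads Db-Fb-Bb.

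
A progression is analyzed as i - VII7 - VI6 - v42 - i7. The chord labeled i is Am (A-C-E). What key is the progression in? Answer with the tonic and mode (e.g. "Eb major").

A minor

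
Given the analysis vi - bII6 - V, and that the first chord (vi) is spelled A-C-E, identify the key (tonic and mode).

The anchor chord is a minor triad on A, labeled vi.
If A is scale degree 6 and the mode makes that degree carry a minor triad, the tonic is C and the mode is major.

C major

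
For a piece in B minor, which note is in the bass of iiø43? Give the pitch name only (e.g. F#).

G

iiø in B minor has root C#; the chord is C#-E-G-B.
The figure 43 means second inversion — the fifth is in the bass.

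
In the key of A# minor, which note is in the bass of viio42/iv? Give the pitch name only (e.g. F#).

The applied chord viio42/iv is rooted on C##: C##-E#-G#-B.
The figure 42 means third inversion — the seventh is in the bass.

B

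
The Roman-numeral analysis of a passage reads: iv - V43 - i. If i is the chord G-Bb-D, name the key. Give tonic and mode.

i is given as G-Bb-D — a minor triad with root G.
If G is scale degree 1 and the mode makes that degree carry a minor triad, the tonic is G and the mode is minor.

G minor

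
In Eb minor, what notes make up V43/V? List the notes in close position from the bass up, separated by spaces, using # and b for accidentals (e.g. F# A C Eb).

C Eb F A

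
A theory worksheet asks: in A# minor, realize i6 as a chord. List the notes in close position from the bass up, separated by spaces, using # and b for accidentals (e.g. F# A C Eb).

The numeral's case and figure indicate a minor triad. In A# minor its root, the tonic, is A#.
That chord is spelled A#-C#-E#.
The figured bass 6 indicates first inversion, placing the third (C#) in the bass: C#-E#-A#.

C# E# A#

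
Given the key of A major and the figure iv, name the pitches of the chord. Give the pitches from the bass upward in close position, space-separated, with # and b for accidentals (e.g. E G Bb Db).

Scale degree 4 in A major is D; here the chord built on it is altered to a minor triad. iv is the minor subdominant, borrowed from the parallel minor.
So the chord is D-F-A, a minor triad.

D F A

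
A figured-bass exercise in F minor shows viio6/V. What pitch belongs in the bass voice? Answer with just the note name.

D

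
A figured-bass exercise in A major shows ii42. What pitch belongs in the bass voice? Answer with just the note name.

ii in A major has root B; the chord is B-D-F#-A.
The figure 42 means third inversion — the seventh is in the bass.

A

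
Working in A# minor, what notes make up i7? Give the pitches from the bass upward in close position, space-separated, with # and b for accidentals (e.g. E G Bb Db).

In A# minor, the tonic is A#, and the diatonic chord built there is a minor seventh chord.
Stacking thirds from A# gives A#-C#-E#-G#.

A# C# E# G#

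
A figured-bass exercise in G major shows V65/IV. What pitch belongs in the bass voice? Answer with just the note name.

The applied chord V65/IV is rooted on G: G-B-D-F.
The figure 65 means first inversion — the third is in the bass.

B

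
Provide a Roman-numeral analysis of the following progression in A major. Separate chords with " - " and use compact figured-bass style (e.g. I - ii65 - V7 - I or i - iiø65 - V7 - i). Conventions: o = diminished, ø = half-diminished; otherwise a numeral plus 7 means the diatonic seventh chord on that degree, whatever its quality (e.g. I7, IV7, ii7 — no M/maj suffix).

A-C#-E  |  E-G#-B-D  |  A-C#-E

I - V7 - I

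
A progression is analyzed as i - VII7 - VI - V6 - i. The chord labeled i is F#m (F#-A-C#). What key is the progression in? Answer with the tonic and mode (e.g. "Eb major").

F# minor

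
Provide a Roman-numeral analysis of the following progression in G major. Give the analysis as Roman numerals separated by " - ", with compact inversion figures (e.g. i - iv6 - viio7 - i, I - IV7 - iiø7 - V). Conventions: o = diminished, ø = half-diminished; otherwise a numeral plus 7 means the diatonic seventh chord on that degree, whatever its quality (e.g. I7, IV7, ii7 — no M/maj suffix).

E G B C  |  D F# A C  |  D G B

IV65 - V7 - I64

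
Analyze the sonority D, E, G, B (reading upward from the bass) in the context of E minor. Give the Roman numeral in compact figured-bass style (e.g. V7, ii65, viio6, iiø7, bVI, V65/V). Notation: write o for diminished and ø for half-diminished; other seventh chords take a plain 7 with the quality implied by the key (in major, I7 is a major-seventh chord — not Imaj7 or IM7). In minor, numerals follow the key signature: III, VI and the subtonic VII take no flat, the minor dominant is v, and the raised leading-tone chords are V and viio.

i42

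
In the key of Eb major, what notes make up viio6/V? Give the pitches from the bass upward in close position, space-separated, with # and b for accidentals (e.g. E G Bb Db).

The slash marks an applied leading-tone chord: viio of V. In Eb major, V is Bb, so the leading tone to it is A, a half step below.
Building a diminished triad on A gives A-C-Eb.
The figured bass 6 indicates first inversion, placing the third (C) in the bass: C-Eb-A.

C Eb A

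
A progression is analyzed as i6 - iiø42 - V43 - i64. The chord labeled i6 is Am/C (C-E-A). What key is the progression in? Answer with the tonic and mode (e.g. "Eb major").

i6 is given as C-E-A — a minor triad with root A.
If A is scale degree 1 and the mode makes that degree carry a minor triad, the tonic is A and the mode is minor.

A minor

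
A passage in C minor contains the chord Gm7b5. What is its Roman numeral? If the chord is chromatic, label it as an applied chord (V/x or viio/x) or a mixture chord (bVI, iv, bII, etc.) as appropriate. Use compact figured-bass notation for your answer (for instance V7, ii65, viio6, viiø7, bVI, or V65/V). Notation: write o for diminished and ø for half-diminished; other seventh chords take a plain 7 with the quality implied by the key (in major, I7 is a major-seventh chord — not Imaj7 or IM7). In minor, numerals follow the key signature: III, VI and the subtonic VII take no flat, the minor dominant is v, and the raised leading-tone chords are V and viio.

The pitches G-Bb-Db-F form a half-diminished seventh chord rooted on G.
G sits a half step below Ab (VI in C minor); a diminished chord there is the applied leading-tone chord of VI.

viiø7/VI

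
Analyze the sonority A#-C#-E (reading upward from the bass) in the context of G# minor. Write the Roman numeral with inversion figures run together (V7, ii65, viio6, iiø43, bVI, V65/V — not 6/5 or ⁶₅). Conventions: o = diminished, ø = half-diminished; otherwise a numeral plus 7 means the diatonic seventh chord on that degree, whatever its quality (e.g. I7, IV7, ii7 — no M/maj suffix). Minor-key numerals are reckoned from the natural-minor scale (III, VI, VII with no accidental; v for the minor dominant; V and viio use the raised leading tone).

iio

The pitches A#-C#-E form a diminished triad rooted on A#.
In G# minor, A# is the supertonic; the diatonic diminished triad there is iio.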